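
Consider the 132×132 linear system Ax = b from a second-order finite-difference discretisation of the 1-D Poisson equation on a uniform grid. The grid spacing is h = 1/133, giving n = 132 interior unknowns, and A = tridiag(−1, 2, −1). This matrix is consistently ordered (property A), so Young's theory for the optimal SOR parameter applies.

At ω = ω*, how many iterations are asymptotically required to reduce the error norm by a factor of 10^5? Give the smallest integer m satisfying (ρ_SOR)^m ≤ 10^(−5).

m = 244

B_J for the 132×132 system has eigenvalues cos(kπ/133); ρ_J = cos(π/133) = 0.9997210.
1 − cos²(π/133) = sin²(π/133) ⇒ √(1−ρ_J²) = sin(π/133) = 0.0236188.
So ω* = 2/1.0236188 = 1.9538524 (Young).
ρ_SOR = ω* − 1 ≈ 0.9538524.
5·ln10 = 11.5129; −ln(0.9538524) = 0.0472463; m = ⌈11.5129/0.0472463⌉ = ⌈243.678⌉ = 244.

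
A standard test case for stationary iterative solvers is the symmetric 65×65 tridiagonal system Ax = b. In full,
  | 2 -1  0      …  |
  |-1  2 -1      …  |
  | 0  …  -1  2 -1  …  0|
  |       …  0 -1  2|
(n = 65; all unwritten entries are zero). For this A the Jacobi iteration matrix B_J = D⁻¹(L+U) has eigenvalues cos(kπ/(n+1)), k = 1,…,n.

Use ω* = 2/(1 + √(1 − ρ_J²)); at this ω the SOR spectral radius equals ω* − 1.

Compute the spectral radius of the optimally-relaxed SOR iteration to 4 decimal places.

ρ_J = max_k |cos(kπ/66)| = cos(π/66) = 0.9989
√(1−ρ_J²) simplifies to sin(π/66) = 0.04758.
Young: ω* = 2/(1+√(1−ρ_J²)) = 2/(1+0.04758) = 2/1.04758 = 1.9092.
ρ(B_{ω*}) = ω*−1 = 0.9092

ρ_SOR = 0.9092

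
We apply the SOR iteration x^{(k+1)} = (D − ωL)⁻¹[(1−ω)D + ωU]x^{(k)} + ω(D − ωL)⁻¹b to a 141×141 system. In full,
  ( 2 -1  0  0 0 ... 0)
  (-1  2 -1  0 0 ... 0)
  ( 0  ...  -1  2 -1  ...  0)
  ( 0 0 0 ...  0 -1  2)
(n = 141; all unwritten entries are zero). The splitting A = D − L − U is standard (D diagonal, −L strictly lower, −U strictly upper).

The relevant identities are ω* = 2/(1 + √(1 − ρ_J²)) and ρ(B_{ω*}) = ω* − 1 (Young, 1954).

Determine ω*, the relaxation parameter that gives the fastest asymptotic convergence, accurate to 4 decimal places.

½·tridiag(1,0,1) at n=141: λ_k = cos(kπ/142); max |λ| at k=1 ⇒ ρ_J = cos(π/142) ≈ 0.9998.
1 − cos²(π/142) = sin²(π/142) ⇒ √(1−ρ_J²) = sin(π/142) = 0.02212.
Young: ω* = 2/(1+√(1−ρ_J²)) = 2/(1+0.02212) = 2/1.02212 = 1.9567.
[ρ_SOR] ω* − 1 = 0.9567.

ω* = 1.9567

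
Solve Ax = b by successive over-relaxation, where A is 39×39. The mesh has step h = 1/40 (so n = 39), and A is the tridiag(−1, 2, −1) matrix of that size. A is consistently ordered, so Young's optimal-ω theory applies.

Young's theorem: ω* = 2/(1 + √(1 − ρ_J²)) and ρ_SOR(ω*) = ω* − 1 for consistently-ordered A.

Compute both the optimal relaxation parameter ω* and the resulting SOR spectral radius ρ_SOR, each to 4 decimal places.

ω* = 1.8545, ρ_SOR = 0.8545

[ρ_J] n=39: ρ(B_J) = cos(π/(n+1)) = cos(π/40) = 0.9969.
√(1−ρ_J²) simplifies to sin(π/40) = 0.07846.
Young: ω* = 2/(1+√(1−ρ_J²)) = 2/(1+0.07846) = 2/1.07846 = 1.8545.
and ρ(B_{ω*}) = 1.8545 − 1 = 0.8545.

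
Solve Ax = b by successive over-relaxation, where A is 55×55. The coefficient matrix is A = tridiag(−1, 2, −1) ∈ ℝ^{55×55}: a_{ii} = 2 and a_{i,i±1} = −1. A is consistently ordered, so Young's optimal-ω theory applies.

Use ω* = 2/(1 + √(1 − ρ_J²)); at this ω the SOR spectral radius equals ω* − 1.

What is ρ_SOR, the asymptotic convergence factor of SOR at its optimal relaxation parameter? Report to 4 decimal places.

ρ_J = max_k |cos(kπ/56)| = cos(π/56) = 0.9984
√(1−ρ_J²) simplifies to sin(π/56) = 0.05607.
ω* = 2 / (1 + 0.05607) = 2 / 1.05607 ≈ 1.8938.
ρ_SOR = ω* − 1 = 1.8938 − 1 = 0.8938.

ρ_SOR = 0.8938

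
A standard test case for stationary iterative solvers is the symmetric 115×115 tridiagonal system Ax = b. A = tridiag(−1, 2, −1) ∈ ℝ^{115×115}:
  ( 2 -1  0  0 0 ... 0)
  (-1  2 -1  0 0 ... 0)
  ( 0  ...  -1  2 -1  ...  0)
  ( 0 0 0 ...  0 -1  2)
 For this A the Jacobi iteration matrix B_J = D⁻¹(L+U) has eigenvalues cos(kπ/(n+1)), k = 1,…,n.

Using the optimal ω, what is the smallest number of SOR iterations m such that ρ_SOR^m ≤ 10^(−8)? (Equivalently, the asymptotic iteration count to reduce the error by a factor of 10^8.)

m = 341

ρ_J = max_k |cos(kπ/116)| = cos(π/116) = 0.9996333
√(1 − cos²(π/116)) = sin(π/116) ≈ 0.0270794.
Young: ω* = 2/(1+√(1−ρ_J²)) = 2/(1+0.0270794) = 2/1.0270794 = 1.9472691.
At ω = 1.9472691 every |λ(B_ω)| = ω−1, so ρ_SOR = 0.9472691.
m ≥ 8·ln10 / (−ln 0.9472691) = 340.040; smallest integer m = 341.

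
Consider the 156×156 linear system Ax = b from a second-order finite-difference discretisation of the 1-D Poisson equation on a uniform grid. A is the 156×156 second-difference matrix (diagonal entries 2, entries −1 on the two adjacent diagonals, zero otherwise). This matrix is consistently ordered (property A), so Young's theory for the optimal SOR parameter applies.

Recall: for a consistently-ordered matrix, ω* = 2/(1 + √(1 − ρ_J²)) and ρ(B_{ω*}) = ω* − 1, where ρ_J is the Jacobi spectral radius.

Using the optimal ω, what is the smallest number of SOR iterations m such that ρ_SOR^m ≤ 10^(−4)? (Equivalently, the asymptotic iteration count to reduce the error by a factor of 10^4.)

m = 231

½·tridiag(1,0,1) at n=156: λ_k = cos(kπ/157); max |λ| at k=1 ⇒ ρ_J = cos(π/157) ≈ 0.9997998.
√(1 − cos²(π/157)) = sin(π/157) ≈ 0.0200088.
Young: ω* = 2/(1+√(1−ρ_J²)) = 2/(1+0.0200088) = 2/1.0200088 = 1.9607674.
ρ(B_{ω*}) = ω*−1 = 0.9607674
Need (0.9607674)^m ≤ 10^(−4): m ≥ 4·ln10/|ln 0.9607674| = 9.21034/0.0400229 = 230.127 ⇒ m = 231.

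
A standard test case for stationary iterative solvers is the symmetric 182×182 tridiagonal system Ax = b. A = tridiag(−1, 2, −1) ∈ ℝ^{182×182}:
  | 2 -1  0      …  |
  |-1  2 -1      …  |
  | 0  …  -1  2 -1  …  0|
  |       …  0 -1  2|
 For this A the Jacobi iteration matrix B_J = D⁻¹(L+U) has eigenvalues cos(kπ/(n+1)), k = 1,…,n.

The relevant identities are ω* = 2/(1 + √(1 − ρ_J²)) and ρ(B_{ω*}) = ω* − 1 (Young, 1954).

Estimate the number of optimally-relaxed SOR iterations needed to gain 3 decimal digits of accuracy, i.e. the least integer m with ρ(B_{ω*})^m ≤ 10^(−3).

½·tridiag(1,0,1) at n=182: λ_k = cos(kπ/183); max |λ| at k=1 ⇒ ρ_J = cos(π/183) ≈ 0.9998526.
√(1−ρ_J²) = |sin(π/183)| = 0.0171663
[ω*] 2 ÷ (1 + 0.0171663) = 2 ÷ 1.0171663 = 1.9662468.
At ω = 1.9662468 every |λ(B_ω)| = ω−1, so ρ_SOR = 0.9662468.
3·ln10 = 6.90776; −ln(0.9662468) = 0.034336; m = ⌈6.90776/0.034336⌉ = ⌈201.181⌉ = 202.

m = 202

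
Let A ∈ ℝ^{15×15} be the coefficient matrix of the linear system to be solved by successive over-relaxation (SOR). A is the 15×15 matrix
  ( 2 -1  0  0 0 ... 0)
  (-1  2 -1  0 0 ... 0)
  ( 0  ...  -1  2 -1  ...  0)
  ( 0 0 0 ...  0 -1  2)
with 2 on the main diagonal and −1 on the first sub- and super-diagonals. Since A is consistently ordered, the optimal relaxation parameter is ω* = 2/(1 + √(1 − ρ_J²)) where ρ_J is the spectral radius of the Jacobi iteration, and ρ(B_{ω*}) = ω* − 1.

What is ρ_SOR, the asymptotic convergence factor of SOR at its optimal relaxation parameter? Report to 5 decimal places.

ρ_SOR = 0.67351

n=15: λ(B_J) = 1 − λ(A)/2 = cos(kπ/16); k=1 gives ρ_J = 0.98079.
root = sin(π/16) = 0.195090  (since 1−cos² = sin²).
[ω*] 2 ÷ (1 + 0.195090) = 2 ÷ 1.195090 = 1.67351.
Hence ρ(B_{ω*}) = 1.67351 − 1 = 0.67351.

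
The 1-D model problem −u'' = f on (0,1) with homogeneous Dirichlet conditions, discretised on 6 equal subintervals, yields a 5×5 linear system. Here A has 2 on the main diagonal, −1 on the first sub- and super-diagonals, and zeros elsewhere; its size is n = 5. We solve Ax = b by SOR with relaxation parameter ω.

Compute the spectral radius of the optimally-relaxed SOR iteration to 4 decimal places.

n=5: λ(B_J) = 1 − λ(A)/2 = cos(kπ/6); k=1 gives ρ_J = 0.8660.
√(1 − cos²(π/6)) = sin(π/6) ≈ 0.50000.
Then 2/(1+√(1−ρ_J²)) = 2/(1+0.50000); ω* = 2/1.50000 = 1.3333.
[ρ_SOR] ω* − 1 = 0.3333.

ρ_SOR = 0.3333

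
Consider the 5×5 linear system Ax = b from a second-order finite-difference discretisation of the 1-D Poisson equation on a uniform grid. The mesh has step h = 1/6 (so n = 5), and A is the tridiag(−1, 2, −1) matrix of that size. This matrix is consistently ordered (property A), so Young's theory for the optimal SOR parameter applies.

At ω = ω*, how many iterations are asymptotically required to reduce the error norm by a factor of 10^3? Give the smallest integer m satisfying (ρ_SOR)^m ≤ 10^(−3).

[ρ_J] n=5: ρ(B_J) = cos(π/(n+1)) = cos(π/6) = 0.8660254.
√(1 − cos²(π/6)) = sin(π/6) ≈ 0.5000000.
ω* = 2 / (1 + 0.5000000) = 2 / 1.5000000 ≈ 1.3333333.
ρ(B_{ω*}) = ω*−1 = 0.3333333
ρ_SOR^m ≤ 10^(−3) ⇔ m ≥ 3·ln10/(−ln 0.3333333) = 6.90776/1.09861 = 6.288; m = ⌈6.288⌉ = 7.

m = 7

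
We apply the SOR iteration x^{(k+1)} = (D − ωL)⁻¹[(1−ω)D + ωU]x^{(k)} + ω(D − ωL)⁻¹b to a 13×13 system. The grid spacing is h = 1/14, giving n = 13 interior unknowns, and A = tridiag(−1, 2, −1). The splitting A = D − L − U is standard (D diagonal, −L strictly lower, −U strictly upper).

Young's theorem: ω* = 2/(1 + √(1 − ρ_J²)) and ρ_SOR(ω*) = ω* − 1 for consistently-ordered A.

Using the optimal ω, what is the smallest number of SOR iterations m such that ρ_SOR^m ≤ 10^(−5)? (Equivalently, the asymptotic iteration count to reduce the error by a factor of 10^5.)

B_J for the 13×13 system has eigenvalues cos(kπ/14); ρ_J = cos(π/14) = 0.9749279.
√(1 − cos²(π/14)) = sin(π/14) ≈ 0.2225209.
ω* = 2/(1+0.2225209) = 1.6359639
[ρ_SOR] ω* − 1 = 0.6359639.
(0.6359639)^m ≤ 10^{−5}  ⇒  m·ln(0.6359639) ≤ −5·ln10  ⇒  m ≥ 25.437  ⇒  m = 26

m = 26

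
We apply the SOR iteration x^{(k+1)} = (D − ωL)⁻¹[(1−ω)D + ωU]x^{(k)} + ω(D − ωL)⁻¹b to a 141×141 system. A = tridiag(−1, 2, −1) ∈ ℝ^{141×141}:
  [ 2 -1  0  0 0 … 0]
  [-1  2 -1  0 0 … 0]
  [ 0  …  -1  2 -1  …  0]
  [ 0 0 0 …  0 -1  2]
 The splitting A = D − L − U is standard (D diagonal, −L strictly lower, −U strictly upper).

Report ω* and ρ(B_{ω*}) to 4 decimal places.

B_J for the 141×141 system has eigenvalues cos(kπ/142); ρ_J = cos(π/142) = 0.9998.
√(1−ρ_J²) = |sin(π/142)| = 0.02212
Then 2/(1+√(1−ρ_J²)) = 2/(1+0.02212); ω* = 2/1.02212 = 1.9567.
[ρ_SOR] ω* − 1 = 0.9567.

ω* = 1.9567, ρ_SOR = 0.9567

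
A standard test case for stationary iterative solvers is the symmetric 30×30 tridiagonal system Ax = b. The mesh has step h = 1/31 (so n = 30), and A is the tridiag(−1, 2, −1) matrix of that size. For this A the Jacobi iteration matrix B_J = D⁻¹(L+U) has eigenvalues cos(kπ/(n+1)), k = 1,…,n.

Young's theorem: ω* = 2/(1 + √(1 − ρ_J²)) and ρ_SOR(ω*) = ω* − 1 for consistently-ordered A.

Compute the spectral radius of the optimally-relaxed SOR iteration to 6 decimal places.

ρ_SOR = 0.816253

spectrum of D⁻¹(L+U) = {cos(kπ/31) : 1≤k≤30}; ρ_J = cos(π/31) = 0.994869.
√(1−ρ_J²) = |sin(π/31)| = 0.1011683
Then 2/(1+√(1−ρ_J²)) = 2/(1+0.1011683); ω* = 2/1.1011683 = 1.816253.
ρ_SOR = ω* − 1 = 1.816253 − 1 = 0.816253.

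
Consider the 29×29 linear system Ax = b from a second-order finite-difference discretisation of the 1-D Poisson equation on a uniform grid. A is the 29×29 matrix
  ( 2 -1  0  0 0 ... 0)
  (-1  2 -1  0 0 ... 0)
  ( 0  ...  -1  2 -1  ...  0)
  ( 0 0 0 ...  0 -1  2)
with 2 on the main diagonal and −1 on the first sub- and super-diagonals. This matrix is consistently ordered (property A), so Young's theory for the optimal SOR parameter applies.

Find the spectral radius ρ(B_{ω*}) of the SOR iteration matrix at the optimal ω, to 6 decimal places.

spectrum of D⁻¹(L+U) = {cos(kπ/30) : 1≤k≤29}; ρ_J = cos(π/30) = 0.994522.
√(1−ρ_J²) = |sin(π/30)| = 0.1045285
Young: ω* = 2/(1+√(1−ρ_J²)) = 2/(1+0.1045285) = 2/1.1045285 = 1.810727.
ρ_SOR = ω* − 1 = 1.810727 − 1 = 0.810727.

ρ_SOR = 0.810727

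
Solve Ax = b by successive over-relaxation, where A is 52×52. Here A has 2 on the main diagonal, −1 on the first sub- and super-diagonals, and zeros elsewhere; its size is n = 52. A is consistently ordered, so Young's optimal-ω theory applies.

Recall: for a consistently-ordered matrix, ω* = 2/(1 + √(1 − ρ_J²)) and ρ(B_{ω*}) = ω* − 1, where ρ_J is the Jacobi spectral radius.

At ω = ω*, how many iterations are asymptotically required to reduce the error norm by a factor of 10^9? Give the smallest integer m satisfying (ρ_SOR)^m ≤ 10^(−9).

m = 175

B_J for the 52×52 system has eigenvalues cos(kπ/53); ρ_J = cos(π/53) = 0.9982437.
√(1−ρ_J²) simplifies to sin(π/53) = 0.0592406.
Young: ω* = 2/(1+√(1−ρ_J²)) = 2/(1+0.0592406) = 2/1.0592406 = 1.8881451.
ρ_SOR = ω* − 1 ≈ 0.8881451.
m ≥ 9·ln10 / (−ln 0.8881451) = 174.703; smallest integer m = 175.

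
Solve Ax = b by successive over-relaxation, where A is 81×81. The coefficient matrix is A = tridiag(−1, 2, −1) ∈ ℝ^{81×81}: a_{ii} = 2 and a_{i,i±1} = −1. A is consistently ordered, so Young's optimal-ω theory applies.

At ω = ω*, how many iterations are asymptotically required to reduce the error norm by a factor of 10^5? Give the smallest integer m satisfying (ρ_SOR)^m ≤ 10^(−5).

spectrum of D⁻¹(L+U) = {cos(kπ/82) : 1≤k≤81}; ρ_J = cos(π/82) = 0.9992662.
root = sin(π/82) = 0.0383027  (since 1−cos² = sin²).
ω* = 2/(1+0.0383027) = 1.9262206
[ρ_SOR] ω* − 1 = 0.9262206.
(0.9262206)^m ≤ 10^{−5}  ⇒  m·ln(0.9262206) ≤ −5·ln10  ⇒  m ≥ 150.215  ⇒  m = 151

m = 151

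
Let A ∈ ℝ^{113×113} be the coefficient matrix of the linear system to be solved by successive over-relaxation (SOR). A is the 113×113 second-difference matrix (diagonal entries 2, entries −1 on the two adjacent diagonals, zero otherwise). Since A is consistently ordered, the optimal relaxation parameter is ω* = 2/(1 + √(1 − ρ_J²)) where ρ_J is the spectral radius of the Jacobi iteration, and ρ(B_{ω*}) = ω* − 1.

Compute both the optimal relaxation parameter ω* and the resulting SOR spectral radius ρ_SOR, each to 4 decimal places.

ω* = 1.9464, ρ_SOR = 0.9464

½·tridiag(1,0,1) at n=113: λ_k = cos(kπ/114); max |λ| at k=1 ⇒ ρ_J = cos(π/114) ≈ 0.9996.
√(1−ρ_J²) = |sin(π/114)| = 0.02755
Then 2/(1+√(1−ρ_J²)) = 2/(1+0.02755); ω* = 2/1.02755 = 1.9464.
ρ(B_{ω*}) = ω*−1 = 0.9464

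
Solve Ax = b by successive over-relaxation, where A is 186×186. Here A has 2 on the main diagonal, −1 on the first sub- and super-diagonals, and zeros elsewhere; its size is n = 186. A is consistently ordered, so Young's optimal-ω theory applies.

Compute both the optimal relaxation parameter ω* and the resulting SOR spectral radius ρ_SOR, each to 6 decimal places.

With n=186, ρ(Jacobi) = cos(π/187) = 0.999859.
√(1 − cos²(π/187)) = sin(π/187) ≈ 0.0167992.
ω* = 2 / (1 + 0.0167992) = 2 / 1.0167992 ≈ 1.966957.
ρ_SOR = ω* − 1 ≈ 0.966957.

ω* = 1.966957, ρ_SOR = 0.966957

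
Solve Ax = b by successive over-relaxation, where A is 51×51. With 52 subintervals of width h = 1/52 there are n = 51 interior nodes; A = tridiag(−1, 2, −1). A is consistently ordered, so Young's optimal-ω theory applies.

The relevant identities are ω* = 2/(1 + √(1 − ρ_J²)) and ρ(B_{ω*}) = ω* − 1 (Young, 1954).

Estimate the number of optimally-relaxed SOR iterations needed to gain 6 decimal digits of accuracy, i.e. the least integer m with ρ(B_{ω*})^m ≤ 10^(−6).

m = 115

n=51: λ(B_J) = 1 − λ(A)/2 = cos(kπ/52); k=1 gives ρ_J = 0.9981756.
root = sin(π/52) = 0.0603785  (since 1−cos² = sin²).
[ω*] 2 ÷ (1 + 0.0603785) = 2 ÷ 1.0603785 = 1.8861190.
At ω = 1.8861190 every |λ(B_ω)| = ω−1, so ρ_SOR = 0.8861190.
ρ_SOR^m ≤ 10^(−6) ⇔ m ≥ 6·ln10/(−ln 0.8861190) = 13.8155/0.120904 = 114.268; m = ⌈114.268⌉ = 115.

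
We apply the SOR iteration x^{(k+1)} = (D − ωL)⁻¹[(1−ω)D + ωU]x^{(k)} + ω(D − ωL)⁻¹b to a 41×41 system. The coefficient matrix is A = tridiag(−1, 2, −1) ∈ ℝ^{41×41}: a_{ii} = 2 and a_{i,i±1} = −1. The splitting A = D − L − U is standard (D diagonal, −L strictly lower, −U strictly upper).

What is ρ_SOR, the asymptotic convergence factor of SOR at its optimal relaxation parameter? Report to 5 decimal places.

ρ_SOR = 0.86093

½·tridiag(1,0,1) at n=41: λ_k = cos(kπ/42); max |λ| at k=1 ⇒ ρ_J = cos(π/42) ≈ 0.99720.
√(1 − cos²(π/42)) = sin(π/42) ≈ 0.074730.
[ω*] 2 ÷ (1 + 0.074730) = 2 ÷ 1.074730 = 1.86093.
At ω = 1.86093 every |λ(B_ω)| = ω−1, so ρ_SOR = 0.86093.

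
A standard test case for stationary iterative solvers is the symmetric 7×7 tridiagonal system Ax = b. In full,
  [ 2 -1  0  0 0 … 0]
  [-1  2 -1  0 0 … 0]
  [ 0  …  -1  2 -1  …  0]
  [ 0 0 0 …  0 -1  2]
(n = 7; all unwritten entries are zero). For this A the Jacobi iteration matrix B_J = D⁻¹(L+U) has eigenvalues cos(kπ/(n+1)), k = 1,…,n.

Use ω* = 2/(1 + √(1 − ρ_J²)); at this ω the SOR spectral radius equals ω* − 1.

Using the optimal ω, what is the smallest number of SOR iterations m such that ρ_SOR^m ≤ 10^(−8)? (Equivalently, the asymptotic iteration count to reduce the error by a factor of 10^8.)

ρ_J = max_k |cos(kπ/8)| = cos(π/8) = 0.9238795
√(1−ρ_J²) simplifies to sin(π/8) = 0.3826834.
ω* = 2/(1 + 0.3826834) = 2/1.3826834 = 1.4464627.
and ρ(B_{ω*}) = 1.4464627 − 1 = 0.4464627.
(0.4464627)^m ≤ 10^{−8}  ⇒  m·ln(0.4464627) ≤ −8·ln10  ⇒  m ≥ 22.843  ⇒  m = 23

m = 23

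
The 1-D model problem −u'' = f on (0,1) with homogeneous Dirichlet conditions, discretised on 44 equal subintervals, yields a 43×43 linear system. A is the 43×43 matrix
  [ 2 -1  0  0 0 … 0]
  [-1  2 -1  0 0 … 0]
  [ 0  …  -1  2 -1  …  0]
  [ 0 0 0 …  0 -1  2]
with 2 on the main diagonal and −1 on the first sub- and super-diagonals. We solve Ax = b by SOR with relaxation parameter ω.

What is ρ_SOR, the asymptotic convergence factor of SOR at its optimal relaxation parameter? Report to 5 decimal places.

ρ_SOR = 0.86682

B_J for the 43×43 system has eigenvalues cos(kπ/44); ρ_J = cos(π/44) = 0.99745.
√(1−ρ_J²) = |sin(π/44)| = 0.071339
[ω*] 2 ÷ (1 + 0.071339) = 2 ÷ 1.071339 = 1.86682.
ρ(B_{ω*}) = ω*−1 = 0.86682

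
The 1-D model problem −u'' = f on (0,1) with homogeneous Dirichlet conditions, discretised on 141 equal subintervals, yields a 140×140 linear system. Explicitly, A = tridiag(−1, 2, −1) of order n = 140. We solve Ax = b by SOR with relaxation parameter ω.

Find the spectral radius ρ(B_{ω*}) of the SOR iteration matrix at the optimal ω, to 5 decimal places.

½·tridiag(1,0,1) at n=140: λ_k = cos(kπ/141); max |λ| at k=1 ⇒ ρ_J = cos(π/141) ≈ 0.99975.
1 − cos²(π/141) = sin²(π/141) ⇒ √(1−ρ_J²) = sin(π/141) = 0.022279.
Young: ω* = 2/(1+√(1−ρ_J²)) = 2/(1+0.022279) = 2/1.022279 = 1.95641.
ρ_SOR = ω* − 1 ≈ 0.95641.

ρ_SOR = 0.95641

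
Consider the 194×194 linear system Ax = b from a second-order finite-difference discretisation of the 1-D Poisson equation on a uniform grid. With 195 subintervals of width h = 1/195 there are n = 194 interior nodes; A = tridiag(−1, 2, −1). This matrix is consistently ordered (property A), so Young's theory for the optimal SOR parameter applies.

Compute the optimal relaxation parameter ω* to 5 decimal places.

ω* = 1.96829

spectrum of D⁻¹(L+U) = {cos(kπ/195) : 1≤k≤194}; ρ_J = cos(π/195) = 0.99987.
root = sin(π/195) = 0.016110  (since 1−cos² = sin²).
ω* = 2/(1 + 0.016110) = 2/1.016110 = 1.96829.
At ω = 1.96829 every |λ(B_ω)| = ω−1, so ρ_SOR = 0.96829.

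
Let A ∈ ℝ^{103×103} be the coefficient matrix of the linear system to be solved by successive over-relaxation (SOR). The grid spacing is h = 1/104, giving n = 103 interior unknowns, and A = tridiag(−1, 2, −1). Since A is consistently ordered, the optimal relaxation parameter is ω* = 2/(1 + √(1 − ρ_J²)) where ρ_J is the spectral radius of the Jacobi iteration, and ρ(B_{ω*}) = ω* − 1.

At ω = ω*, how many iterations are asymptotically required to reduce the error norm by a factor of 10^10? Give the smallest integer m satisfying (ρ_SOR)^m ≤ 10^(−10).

m = 382

[ρ_J] n=103: ρ(B_J) = cos(π/(n+1)) = cos(π/104) = 0.9995438.
√(1−ρ_J²) = |sin(π/104)| = 0.0302030
[ω*] 2 ÷ (1 + 0.0302030) = 2 ÷ 1.0302030 = 1.9413650.
Hence ρ(B_{ω*}) = 1.9413650 − 1 = 0.9413650.
m ≥ 10·ln10 / (−ln 0.9413650) = 381.070; smallest integer m = 382.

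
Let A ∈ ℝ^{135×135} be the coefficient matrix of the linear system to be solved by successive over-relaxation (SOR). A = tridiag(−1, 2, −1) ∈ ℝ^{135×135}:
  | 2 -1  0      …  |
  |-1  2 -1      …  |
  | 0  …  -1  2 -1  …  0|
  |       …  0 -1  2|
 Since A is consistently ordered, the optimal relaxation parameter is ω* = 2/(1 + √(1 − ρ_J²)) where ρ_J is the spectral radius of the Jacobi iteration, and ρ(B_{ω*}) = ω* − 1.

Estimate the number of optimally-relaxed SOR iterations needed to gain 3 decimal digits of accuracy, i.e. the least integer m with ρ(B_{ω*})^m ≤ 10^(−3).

½·tridiag(1,0,1) at n=135: λ_k = cos(kπ/136); max |λ| at k=1 ⇒ ρ_J = cos(π/136) ≈ 0.9997332.
1 − cos²(π/136) = sin²(π/136) ⇒ √(1−ρ_J²) = sin(π/136) = 0.0230979.
[ω*] 2 ÷ (1 + 0.0230979) = 2 ÷ 1.0230979 = 1.9548471.
ρ(B_{ω*}) = ω*−1 = 0.9548471
m ≥ 3·ln10 / (−ln 0.9548471) = 149.505; smallest integer m = 150.

m = 150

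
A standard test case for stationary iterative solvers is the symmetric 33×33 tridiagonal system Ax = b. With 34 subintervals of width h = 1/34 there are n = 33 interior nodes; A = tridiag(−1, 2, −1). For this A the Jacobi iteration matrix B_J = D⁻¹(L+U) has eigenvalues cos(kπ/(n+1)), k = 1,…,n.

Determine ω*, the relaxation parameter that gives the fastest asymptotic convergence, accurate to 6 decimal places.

ω* = 1.831052

B_J for the 33×33 system has eigenvalues cos(kπ/34); ρ_J = cos(π/34) = 0.995734.
√(1 − cos²(π/34)) = sin(π/34) ≈ 0.0922684.
ω* = 2/(1+0.0922684) = 1.831052
and ρ(B_{ω*}) = 1.831052 − 1 = 0.831052.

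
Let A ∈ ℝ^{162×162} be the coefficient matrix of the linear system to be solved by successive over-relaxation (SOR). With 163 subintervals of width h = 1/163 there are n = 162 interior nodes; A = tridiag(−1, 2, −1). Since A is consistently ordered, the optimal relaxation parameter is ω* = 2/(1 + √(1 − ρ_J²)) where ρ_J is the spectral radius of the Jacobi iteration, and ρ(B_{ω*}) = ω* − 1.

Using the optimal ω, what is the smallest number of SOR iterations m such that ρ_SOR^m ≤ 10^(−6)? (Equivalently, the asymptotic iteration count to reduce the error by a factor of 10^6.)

m = 359

spectrum of D⁻¹(L+U) = {cos(kπ/163) : 1≤k≤162}; ρ_J = cos(π/163) = 0.9998143.
1 − cos²(π/163) = sin²(π/163) ⇒ √(1−ρ_J²) = sin(π/163) = 0.0192724.
Young: ω* = 2/(1+√(1−ρ_J²)) = 2/(1+0.0192724) = 2/1.0192724 = 1.9621840.
ρ_SOR = ω* − 1 = 1.9621840 − 1 = 0.9621840.
ρ_SOR^m ≤ 10^(−6) ⇔ m ≥ 6·ln10/(−ln 0.9621840) = 13.8155/0.0385496 = 358.382; m = ⌈358.382⌉ = 359.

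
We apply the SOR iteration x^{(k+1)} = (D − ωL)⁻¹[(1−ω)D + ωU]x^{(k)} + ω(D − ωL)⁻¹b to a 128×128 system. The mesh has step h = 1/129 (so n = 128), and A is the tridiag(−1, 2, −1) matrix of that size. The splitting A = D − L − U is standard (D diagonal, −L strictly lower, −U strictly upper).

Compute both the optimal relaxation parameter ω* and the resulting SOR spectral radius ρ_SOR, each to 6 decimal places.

ω* = 1.952456, ρ_SOR = 0.952456

n=128: λ(B_J) = 1 − λ(A)/2 = cos(kπ/129); k=1 gives ρ_J = 0.999703.
1 − cos²(π/129) = sin²(π/129) ⇒ √(1−ρ_J²) = sin(π/129) = 0.0243510.
[ω*] 2 ÷ (1 + 0.0243510) = 2 ÷ 1.0243510 = 1.952456.
and ρ(B_{ω*}) = 1.952456 − 1 = 0.952456.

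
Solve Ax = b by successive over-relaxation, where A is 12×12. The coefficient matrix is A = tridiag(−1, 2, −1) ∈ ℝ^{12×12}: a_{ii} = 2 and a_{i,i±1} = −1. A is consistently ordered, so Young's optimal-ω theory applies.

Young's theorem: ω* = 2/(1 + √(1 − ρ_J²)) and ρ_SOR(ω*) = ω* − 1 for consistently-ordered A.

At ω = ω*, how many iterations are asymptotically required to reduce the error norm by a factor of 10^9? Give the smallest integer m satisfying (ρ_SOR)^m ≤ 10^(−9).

n=12: λ(B_J) = 1 − λ(A)/2 = cos(kπ/13); k=1 gives ρ_J = 0.9709418.
√(1−ρ_J²) simplifies to sin(π/13) = 0.2393157.
ω* = 2/(1 + 0.2393157) = 2/1.2393157 = 1.6137938.
At ω = 1.6137938 every |λ(B_ω)| = ω−1, so ρ_SOR = 0.6137938.
(0.6137938)^m ≤ 10^{−9}  ⇒  m·ln(0.6137938) ≤ −9·ln10  ⇒  m ≥ 42.457  ⇒  m = 43

m = 43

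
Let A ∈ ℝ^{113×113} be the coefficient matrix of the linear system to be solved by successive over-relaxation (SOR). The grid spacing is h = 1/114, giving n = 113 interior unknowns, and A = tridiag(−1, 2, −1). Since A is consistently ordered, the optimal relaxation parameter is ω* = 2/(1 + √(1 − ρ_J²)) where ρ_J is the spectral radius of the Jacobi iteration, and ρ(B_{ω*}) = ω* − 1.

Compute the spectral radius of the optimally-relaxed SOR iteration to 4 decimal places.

ρ_SOR = 0.9464

B_J for the 113×113 system has eigenvalues cos(kπ/114); ρ_J = cos(π/114) = 0.9996.
√(1−ρ_J²) simplifies to sin(π/114) = 0.02755.
[ω*] 2 ÷ (1 + 0.02755) = 2 ÷ 1.02755 = 1.9464.
At ω = 1.9464 every |λ(B_ω)| = ω−1, so ρ_SOR = 0.9464.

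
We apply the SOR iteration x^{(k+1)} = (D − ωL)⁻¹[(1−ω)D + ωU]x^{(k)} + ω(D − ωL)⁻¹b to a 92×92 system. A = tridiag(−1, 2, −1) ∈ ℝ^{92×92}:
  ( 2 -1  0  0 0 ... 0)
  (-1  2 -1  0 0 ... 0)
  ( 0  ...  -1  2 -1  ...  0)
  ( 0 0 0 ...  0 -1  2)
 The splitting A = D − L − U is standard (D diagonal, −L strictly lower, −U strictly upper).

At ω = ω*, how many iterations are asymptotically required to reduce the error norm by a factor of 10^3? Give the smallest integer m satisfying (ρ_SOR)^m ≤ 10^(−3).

[ρ_J] n=92: ρ(B_J) = cos(π/(n+1)) = cos(π/93) = 0.9994295.
√(1−ρ_J²) simplifies to sin(π/93) = 0.0337741.
[ω*] 2 ÷ (1 + 0.0337741) = 2 ÷ 1.0337741 = 1.9346586.
Hence ρ(B_{ω*}) = 1.9346586 − 1 = 0.9346586.
ρ_SOR^m ≤ 10^(−3) ⇔ m ≥ 3·ln10/(−ln 0.9346586) = 6.90776/0.067574 = 102.225; m = ⌈102.225⌉ = 103.

m = 103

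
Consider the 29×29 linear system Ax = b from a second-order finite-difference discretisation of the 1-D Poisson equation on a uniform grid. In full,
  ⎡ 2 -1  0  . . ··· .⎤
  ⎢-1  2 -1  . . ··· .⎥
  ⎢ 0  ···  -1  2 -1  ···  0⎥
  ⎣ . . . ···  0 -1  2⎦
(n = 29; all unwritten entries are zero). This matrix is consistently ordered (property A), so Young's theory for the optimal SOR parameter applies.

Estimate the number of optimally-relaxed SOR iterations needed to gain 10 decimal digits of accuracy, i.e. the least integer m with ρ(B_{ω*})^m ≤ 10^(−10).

m = 110

With n=29, ρ(Jacobi) = cos(π/30) = 0.9945219.
√(1−ρ_J²) simplifies to sin(π/30) = 0.1045285.
ω* = 2/(1 + 0.1045285) = 2/1.1045285 = 1.8107274.
ρ_SOR = ω* − 1 = 1.8107274 − 1 = 0.8107274.
ρ_SOR^m ≤ 10^(−10) ⇔ m ≥ 10·ln10/(−ln 0.8107274) = 23.0259/0.209823 = 109.740; m = ⌈109.740⌉ = 110.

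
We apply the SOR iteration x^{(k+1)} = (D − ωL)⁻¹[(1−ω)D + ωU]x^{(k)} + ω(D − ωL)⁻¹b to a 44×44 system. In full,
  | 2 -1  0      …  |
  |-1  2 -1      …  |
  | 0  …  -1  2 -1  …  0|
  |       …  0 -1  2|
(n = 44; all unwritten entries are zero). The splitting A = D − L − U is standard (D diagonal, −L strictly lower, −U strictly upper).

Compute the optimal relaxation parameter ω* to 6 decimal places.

With n=44, ρ(Jacobi) = cos(π/45) = 0.997564.
√(1 − cos²(π/45)) = sin(π/45) ≈ 0.0697565.
Young: ω* = 2/(1+√(1−ρ_J²)) = 2/(1+0.0697565) = 2/1.0697565 = 1.869584.
Hence ρ(B_{ω*}) = 1.869584 − 1 = 0.869584.

ω* = 1.869584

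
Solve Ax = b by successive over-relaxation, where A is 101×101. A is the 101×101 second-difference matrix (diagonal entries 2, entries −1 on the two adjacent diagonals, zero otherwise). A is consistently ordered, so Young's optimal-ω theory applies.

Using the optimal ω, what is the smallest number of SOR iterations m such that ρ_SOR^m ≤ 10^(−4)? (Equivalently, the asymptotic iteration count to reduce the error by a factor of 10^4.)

With n=101, ρ(Jacobi) = cos(π/102) = 0.9995257.
root = sin(π/102) = 0.0307951  (since 1−cos² = sin²).
Young: ω* = 2/(1+√(1−ρ_J²)) = 2/(1+0.0307951) = 2/1.0307951 = 1.9402498.
ρ(B_{ω*}) = ω*−1 = 0.9402498
(0.9402498)^m ≤ 10^{−4}  ⇒  m·ln(0.9402498) ≤ −4·ln10  ⇒  m ≥ 149.495  ⇒  m = 150

m = 150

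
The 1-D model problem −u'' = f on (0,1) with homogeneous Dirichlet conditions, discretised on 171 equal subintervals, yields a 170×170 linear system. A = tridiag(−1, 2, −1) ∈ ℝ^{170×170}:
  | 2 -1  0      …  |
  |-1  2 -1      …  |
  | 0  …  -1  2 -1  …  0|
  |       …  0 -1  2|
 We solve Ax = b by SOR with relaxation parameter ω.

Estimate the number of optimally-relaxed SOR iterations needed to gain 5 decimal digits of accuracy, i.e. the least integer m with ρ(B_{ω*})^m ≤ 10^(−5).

m = 314

spectrum of D⁻¹(L+U) = {cos(kπ/171) : 1≤k≤170}; ρ_J = cos(π/171) = 0.9998312.
root = sin(π/171) = 0.0183709  (since 1−cos² = sin²).
Then 2/(1+√(1−ρ_J²)) = 2/(1+0.0183709); ω* = 2/1.0183709 = 1.9639210.
Hence ρ(B_{ω*}) = 1.9639210 − 1 = 0.9639210.
ρ_SOR^m ≤ 10^(−5) ⇔ m ≥ 5·ln10/(−ln 0.9639210) = 11.5129/0.0367459 = 313.311; m = ⌈313.311⌉ = 314.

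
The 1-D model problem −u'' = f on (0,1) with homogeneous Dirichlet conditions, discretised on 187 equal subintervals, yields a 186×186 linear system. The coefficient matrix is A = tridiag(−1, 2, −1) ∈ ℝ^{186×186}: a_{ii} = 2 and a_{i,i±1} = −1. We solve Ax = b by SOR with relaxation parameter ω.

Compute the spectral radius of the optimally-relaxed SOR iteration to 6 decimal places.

spectrum of D⁻¹(L+U) = {cos(kπ/187) : 1≤k≤186}; ρ_J = cos(π/187) = 0.999859.
√(1 − cos²(π/187)) = sin(π/187) ≈ 0.0167992.
ω* = 2 / (1 + 0.0167992) = 2 / 1.0167992 ≈ 1.966957.
Hence ρ(B_{ω*}) = 1.966957 − 1 = 0.966957.

ρ_SOR = 0.966957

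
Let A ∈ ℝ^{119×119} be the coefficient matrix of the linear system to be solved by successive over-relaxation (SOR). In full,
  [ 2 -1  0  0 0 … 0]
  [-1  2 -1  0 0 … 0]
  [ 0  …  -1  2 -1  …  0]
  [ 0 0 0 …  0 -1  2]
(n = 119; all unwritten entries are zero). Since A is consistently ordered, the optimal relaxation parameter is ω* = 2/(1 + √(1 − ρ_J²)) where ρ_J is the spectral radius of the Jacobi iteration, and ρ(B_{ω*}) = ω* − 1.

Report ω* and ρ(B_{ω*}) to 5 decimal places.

B_J for the 119×119 system has eigenvalues cos(kπ/120); ρ_J = cos(π/120) = 0.99966.
root = sin(π/120) = 0.026177  (since 1−cos² = sin²).
[ω*] 2 ÷ (1 + 0.026177) = 2 ÷ 1.026177 = 1.94898.
ρ_SOR = ω* − 1 = 1.94898 − 1 = 0.94898.

ω* = 1.94898, ρ_SOR = 0.94898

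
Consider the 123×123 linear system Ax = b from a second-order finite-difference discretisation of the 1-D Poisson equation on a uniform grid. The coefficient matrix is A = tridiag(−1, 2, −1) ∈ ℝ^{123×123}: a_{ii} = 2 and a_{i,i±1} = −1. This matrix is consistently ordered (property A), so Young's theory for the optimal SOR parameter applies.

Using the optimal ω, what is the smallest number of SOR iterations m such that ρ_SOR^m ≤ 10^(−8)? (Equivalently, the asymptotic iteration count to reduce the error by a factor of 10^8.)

m = 364

½·tridiag(1,0,1) at n=123: λ_k = cos(kπ/124); max |λ| at k=1 ⇒ ρ_J = cos(π/124) ≈ 0.9996791.
√(1−ρ_J²) = |sin(π/124)| = 0.0253327
Then 2/(1+√(1−ρ_J²)) = 2/(1+0.0253327); ω* = 2/1.0253327 = 1.9505864.
[ρ_SOR] ω* − 1 = 0.9505864.
ρ_SOR^m ≤ 10^(−8) ⇔ m ≥ 8·ln10/(−ln 0.9505864) = 18.4207/0.0506762 = 363.498; m = ⌈363.498⌉ = 364.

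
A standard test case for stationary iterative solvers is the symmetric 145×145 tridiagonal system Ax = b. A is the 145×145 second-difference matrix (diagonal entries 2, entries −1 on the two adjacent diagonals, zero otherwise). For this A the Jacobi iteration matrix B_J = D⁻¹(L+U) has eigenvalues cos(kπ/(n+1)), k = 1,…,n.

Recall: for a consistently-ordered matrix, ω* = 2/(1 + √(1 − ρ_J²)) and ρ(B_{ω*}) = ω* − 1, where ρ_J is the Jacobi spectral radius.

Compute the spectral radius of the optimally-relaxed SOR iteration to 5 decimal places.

ρ_SOR = 0.95787

½·tridiag(1,0,1) at n=145: λ_k = cos(kπ/146); max |λ| at k=1 ⇒ ρ_J = cos(π/146) ≈ 0.99977.
1 − cos²(π/146) = sin²(π/146) ⇒ √(1−ρ_J²) = sin(π/146) = 0.021516.
ω* = 2/(1 + 0.021516) = 2/1.021516 = 1.95787.
Hence ρ(B_{ω*}) = 1.95787 − 1 = 0.95787.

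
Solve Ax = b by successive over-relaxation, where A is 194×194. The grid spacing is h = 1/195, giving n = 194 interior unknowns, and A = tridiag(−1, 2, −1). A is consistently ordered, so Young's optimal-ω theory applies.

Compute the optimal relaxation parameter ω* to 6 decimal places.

ρ_J = max_k |cos(kπ/195)| = cos(π/195) = 0.999870
√(1−ρ_J²) = |sin(π/195)| = 0.0161100
ω* = 2/(1 + 0.0161100) = 2/1.0161100 = 1.968291.
[ρ_SOR] ω* − 1 = 0.968291.

ω* = 1.968291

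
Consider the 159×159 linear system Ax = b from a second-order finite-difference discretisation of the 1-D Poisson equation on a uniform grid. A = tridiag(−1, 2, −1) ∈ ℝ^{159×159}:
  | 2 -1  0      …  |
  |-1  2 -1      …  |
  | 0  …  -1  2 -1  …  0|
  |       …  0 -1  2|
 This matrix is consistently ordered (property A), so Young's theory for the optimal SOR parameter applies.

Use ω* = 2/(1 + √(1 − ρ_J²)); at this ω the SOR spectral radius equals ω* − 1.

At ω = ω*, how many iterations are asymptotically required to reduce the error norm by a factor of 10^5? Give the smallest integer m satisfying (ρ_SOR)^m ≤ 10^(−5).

m = 294

½·tridiag(1,0,1) at n=159: λ_k = cos(kπ/160); max |λ| at k=1 ⇒ ρ_J = cos(π/160) ≈ 0.9998072.
√(1 − cos²(π/160)) = sin(π/160) ≈ 0.0196337.
[ω*] 2 ÷ (1 + 0.0196337) = 2 ÷ 1.0196337 = 1.9614887.
and ρ(B_{ω*}) = 1.9614887 − 1 = 0.9614887.
For 5 digits: m = 5·ln10 / (−ln 0.9614887) = 11.5129/0.0392725 = 293.154; round up → m = 294.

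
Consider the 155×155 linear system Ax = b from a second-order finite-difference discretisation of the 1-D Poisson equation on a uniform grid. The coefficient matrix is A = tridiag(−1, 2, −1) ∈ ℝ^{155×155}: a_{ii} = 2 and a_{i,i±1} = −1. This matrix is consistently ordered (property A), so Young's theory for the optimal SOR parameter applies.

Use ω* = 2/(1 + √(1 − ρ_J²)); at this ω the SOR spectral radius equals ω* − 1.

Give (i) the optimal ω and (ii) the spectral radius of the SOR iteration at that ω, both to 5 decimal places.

B_J for the 155×155 system has eigenvalues cos(kπ/156); ρ_J = cos(π/156) = 0.99980.
root = sin(π/156) = 0.020137  (since 1−cos² = sin²).
ω* = 2/(1+0.020137) = 1.96052
ρ(B_{ω*}) = ω*−1 = 0.96052

ω* = 1.96052, ρ_SOR = 0.96052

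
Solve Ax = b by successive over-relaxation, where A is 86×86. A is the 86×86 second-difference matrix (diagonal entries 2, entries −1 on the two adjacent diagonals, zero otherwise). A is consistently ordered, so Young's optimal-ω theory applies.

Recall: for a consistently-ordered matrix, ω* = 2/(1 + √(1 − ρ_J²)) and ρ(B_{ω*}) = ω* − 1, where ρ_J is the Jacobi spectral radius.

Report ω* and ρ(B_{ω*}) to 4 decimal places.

½·tridiag(1,0,1) at n=86: λ_k = cos(kπ/87); max |λ| at k=1 ⇒ ρ_J = cos(π/87) ≈ 0.9993.
1 − cos²(π/87) = sin²(π/87) ⇒ √(1−ρ_J²) = sin(π/87) = 0.03610.
Young: ω* = 2/(1+√(1−ρ_J²)) = 2/(1+0.03610) = 2/1.03610 = 1.9303.
ρ(B_{ω*}) = ω*−1 = 0.9303

ω* = 1.9303, ρ_SOR = 0.9303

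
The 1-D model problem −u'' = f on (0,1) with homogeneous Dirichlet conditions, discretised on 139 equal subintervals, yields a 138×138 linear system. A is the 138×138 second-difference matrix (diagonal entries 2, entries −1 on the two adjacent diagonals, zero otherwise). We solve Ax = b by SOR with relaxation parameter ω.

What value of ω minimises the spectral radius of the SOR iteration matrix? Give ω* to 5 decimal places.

n=138: λ(B_J) = 1 − λ(A)/2 = cos(kπ/139); k=1 gives ρ_J = 0.99974.
√(1 − cos²(π/139)) = sin(π/139) ≈ 0.022599.
Then 2/(1+√(1−ρ_J²)) = 2/(1+0.022599); ω* = 2/1.022599 = 1.95580.
[ρ_SOR] ω* − 1 = 0.95580.

ω* = 1.95580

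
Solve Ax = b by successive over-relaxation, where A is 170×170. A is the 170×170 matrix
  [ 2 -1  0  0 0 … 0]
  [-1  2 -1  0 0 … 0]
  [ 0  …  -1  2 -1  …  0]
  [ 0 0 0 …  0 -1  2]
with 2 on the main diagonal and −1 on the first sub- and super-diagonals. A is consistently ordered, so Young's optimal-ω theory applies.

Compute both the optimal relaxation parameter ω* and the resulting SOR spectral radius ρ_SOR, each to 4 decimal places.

ω* = 1.9639, ρ_SOR = 0.9639

n=170: λ(B_J) = 1 − λ(A)/2 = cos(kπ/171); k=1 gives ρ_J = 0.9998.
1 − cos²(π/171) = sin²(π/171) ⇒ √(1−ρ_J²) = sin(π/171) = 0.01837.
Young: ω* = 2/(1+√(1−ρ_J²)) = 2/(1+0.01837) = 2/1.01837 = 1.9639.
ρ_SOR = ω* − 1 = 1.9639 − 1 = 0.9639.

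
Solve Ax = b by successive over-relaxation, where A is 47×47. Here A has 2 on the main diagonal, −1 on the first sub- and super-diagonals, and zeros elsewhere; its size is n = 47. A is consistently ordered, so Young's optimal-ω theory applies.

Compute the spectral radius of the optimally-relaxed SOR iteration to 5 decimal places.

ρ_SOR = 0.87722

n=47: λ(B_J) = 1 − λ(A)/2 = cos(kπ/48); k=1 gives ρ_J = 0.99786.
√(1−ρ_J²) simplifies to sin(π/48) = 0.065403.
So ω* = 2/1.065403 = 1.87722 (Young).
ρ(B_{ω*}) = ω*−1 = 0.87722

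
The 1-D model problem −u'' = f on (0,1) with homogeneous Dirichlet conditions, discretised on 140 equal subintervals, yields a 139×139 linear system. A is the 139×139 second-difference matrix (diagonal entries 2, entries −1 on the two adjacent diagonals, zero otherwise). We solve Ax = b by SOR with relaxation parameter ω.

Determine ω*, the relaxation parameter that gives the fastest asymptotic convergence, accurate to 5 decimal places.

ω* = 1.95611

½·tridiag(1,0,1) at n=139: λ_k = cos(kπ/140); max |λ| at k=1 ⇒ ρ_J = cos(π/140) ≈ 0.99975.
√(1−ρ_J²) = |sin(π/140)| = 0.022438
Then 2/(1+√(1−ρ_J²)) = 2/(1+0.022438); ω* = 2/1.022438 = 1.95611.
ρ_SOR = ω* − 1 = 1.95611 − 1 = 0.95611.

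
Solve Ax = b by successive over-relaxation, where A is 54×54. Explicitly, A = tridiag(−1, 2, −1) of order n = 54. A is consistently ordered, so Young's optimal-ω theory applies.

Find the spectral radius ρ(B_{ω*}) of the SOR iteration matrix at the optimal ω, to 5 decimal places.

ρ_SOR = 0.89199

[ρ_J] n=54: ρ(B_J) = cos(π/(n+1)) = cos(π/55) = 0.99837.
√(1−ρ_J²) simplifies to sin(π/55) = 0.057089.
ω* = 2/(1+0.057089) = 1.89199
ρ_SOR = ω* − 1 ≈ 0.89199.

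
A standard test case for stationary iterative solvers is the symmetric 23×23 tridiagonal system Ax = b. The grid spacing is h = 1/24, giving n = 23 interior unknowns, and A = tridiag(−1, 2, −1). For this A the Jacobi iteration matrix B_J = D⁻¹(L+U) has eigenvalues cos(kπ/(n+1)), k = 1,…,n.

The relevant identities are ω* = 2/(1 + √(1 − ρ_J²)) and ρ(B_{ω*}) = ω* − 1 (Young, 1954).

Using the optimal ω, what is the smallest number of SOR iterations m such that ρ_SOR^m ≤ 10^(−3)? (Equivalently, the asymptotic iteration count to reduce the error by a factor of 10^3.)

m = 27

[ρ_J] n=23: ρ(B_J) = cos(π/(n+1)) = cos(π/24) = 0.9914449.
root = sin(π/24) = 0.1305262  (since 1−cos² = sin²).
ω* = 2 / (1 + 0.1305262) = 2 / 1.1305262 ≈ 1.7690877.
ρ_SOR = ω* − 1 ≈ 0.7690877.
(0.7690877)^m ≤ 10^{−3}  ⇒  m·ln(0.7690877) ≤ −3·ln10  ⇒  m ≥ 26.310  ⇒  m = 27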